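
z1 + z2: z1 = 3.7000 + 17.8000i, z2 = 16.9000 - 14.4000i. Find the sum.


Real: 3.7 + 16.9 = 20.6
Imag: 17.8 - 14.4 = 3.4

20.6000 + 3.4000i


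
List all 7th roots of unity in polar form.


The 7th roots of unity are cis(360k/7°) for k=0..6
Angle step = 360/7 = 51.4286°
Primitive root: cis(51.4286°)
Primitive root = 0.6235 + 0.7818i

7 roots at angles: 0°, 51.4286°, 102.8571°, 154.2857°, 205.7143°, 257.1429°, 308.5714°


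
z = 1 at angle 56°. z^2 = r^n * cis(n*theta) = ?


r^2 = 1^2 = 1
n*theta = 2*56° = 112° = 112° (mod 360)
a = 1*cos(112°) = -0.3746
b = 1*sin(112°) = 0.9272

1 cis(112°) = -0.3746 + 0.9272i


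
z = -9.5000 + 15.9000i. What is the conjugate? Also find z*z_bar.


z_bar = -9.5000 - 15.9000i
z*z_bar = (-9.5)^2 + 15.9^2 = 90.25 + 252.81 = 343.06

z_bar = -9.5000 - 15.9000i, z*z_bar = 343.06


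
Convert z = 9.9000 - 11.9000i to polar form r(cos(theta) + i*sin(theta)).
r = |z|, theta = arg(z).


r = sqrt(98.01+141.61) = sqrt(239.62) = 15.4797
theta = atan2(-11.9, 9.9) = -50.2418 degrees

r = 15.4797, theta = -50.2418 degrees


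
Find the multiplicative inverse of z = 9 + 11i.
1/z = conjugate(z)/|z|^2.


|z|^2 = 81+121 = 202
1/z = (9 - 11i)/202

1/z = 0.0446 - 0.0545i


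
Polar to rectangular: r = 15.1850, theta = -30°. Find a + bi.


a = 15.1850*cos(-30°) = 15.1850*0.866025 = 13.1506
b = 15.1850*sin(-30°) = 15.1850*(-0.5) = -7.5925

13.1506 - 7.5925i


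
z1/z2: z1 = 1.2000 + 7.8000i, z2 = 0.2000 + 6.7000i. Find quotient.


Conjugate of z2 = 0.2000 - 6.7000i
Numerator: (1.2000 + 7.8000i)(0.2000 - 6.7000i) = 52.5000 - 6.4800i
Denominator: 0.2^2 + 6.7^2 = 44.93
Result = (52.5000 - 6.4800i)/44.93

1.1685 - 0.1442i


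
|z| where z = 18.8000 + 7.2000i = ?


|z| = sqrt(18.8^2 + 7.2^2) = sqrt(353.44 + 51.84) = sqrt(405.28) = 20.1316

|z| = 20.1316


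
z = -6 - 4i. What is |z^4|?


|z| = sqrt(36+16) = sqrt(52) = 7.2111
|z^4| = |z|^4 = (sqrt(52))^4 = 52^2 = 2704

|z^4| = 2704


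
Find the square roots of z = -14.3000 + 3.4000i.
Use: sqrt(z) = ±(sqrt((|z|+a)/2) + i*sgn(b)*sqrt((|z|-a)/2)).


|z| = sqrt(204.49+11.56) = 14.6986
sqrt((|z|+a)/2) = sqrt((14.6986+(-14.3))/2) = sqrt(0.1993) = 0.4465
sqrt((|z|-a)/2) = sqrt((14.6986-(-14.3))/2) = sqrt(14.4993) = 3.8078

±(0.4465 + 3.8078i) i.e. 0.4465 + 3.8078i and -0.4465 - 3.8078i


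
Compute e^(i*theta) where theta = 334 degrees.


cos(334°) = 0.8988
sin(334°) = -0.4384

e^(i*334°) = 0.8988 - 0.4384i


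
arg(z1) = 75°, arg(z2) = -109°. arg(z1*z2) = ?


arg(z1*z2) = 75° - 109° = -34°
Normalized to (-180°, 180°]: -34°

-34°


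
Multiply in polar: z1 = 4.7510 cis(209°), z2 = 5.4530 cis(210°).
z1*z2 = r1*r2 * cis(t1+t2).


r = 4.7510 * 5.4530 = 25.9072
theta = 209° + 210° = 419° = 59° (mod 360)

25.9072 cis(59°)


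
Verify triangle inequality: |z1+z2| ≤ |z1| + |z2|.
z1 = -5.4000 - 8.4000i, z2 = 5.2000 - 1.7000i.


|z1| = sqrt((-5.4)^2 + (-8.4)^2) = sqrt(99.72) = 9.9860
|z2| = sqrt(5.2^2 + (-1.7)^2) = sqrt(29.93) = 5.4708
z1+z2 = -0.2000 - 10.1000i
|z1+z2| = sqrt(102.05) = 10.1020
|z1|+|z2| = 9.9860 + 5.4708 = 15.4568

|z1+z2| = 10.1020 ≤ |z1|+|z2| = 15.4568 (verified)


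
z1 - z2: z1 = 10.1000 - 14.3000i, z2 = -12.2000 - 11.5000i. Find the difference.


Real: 10.1 + 12.2 = 22.3
Imag: -14.3 + 11.5 = -2.8

22.3000 - 2.8000i


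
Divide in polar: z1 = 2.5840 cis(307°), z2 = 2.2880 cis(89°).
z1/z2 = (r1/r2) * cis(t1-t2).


r = 2.5840 / 2.2880 = 1.1294
theta = 307° - 89° = 218° = 218° (mod 360)

1.1294 cis(218°)


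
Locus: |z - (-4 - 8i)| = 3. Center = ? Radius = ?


|z - z0| = r is a circle with center z0 and radius r.
Center = (-4, -8), radius = 3

Circle with center (-4, -8) and radius 3


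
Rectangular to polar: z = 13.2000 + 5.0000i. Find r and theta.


r = sqrt(174.24+25) = sqrt(199.24) = 14.1152
theta = atan2(5, 13.2) = 20.7461 degrees

r = 14.1152, theta = 20.7461 degrees


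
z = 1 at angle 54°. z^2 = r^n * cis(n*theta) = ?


r^2 = 1^2 = 1
n*theta = 2*54° = 108° = 108° (mod 360)
a = 1*cos(108°) = -0.3090
b = 1*sin(108°) = 0.9511

1 cis(108°) = -0.3090 + 0.9511i


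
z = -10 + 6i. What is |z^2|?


|z| = sqrt(100+36) = sqrt(136) = 11.6619
|z^2| = |z|^2 = (sqrt(136))^2 = 136

|z^2| = 136


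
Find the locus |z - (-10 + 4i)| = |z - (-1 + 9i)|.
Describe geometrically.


Equal distances means the locus is the perpendicular bisector of z1 and z2.
Midpoint = ((-10+(-1))/2, (4+9)/2) = (-5.5000, 6.5000)

Perpendicular bisector through (-5.5000, 6.5000)


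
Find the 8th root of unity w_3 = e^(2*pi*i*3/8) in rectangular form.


Angle = 360*3/8 = 135°
a = cos(135°) = -0.7071
b = sin(135°) = 0.7071

-0.7071 + 0.7071i


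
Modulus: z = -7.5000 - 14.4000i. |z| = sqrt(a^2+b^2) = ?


|z| = sqrt((-7.5)^2 + (-14.4)^2) = sqrt(56.25 + 207.36) = sqrt(263.61) = 16.2361

|z| = 16.2361


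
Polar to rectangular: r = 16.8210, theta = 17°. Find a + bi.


a = 16.8210*cos(17°) = 16.8210*0.956305 = 16.0860
b = 16.8210*sin(17°) = 16.8210*0.29237 = 4.9180

16.0860 + 4.9180i


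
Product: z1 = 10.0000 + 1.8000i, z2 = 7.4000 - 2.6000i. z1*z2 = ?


Real = 10*7.4 - 1.8*(-2.6) = 74 - (-4.68) = 78.68
Imag = 10*(-2.6) + 7.4*1.8 = -26 + 13.32 = -12.68

78.6800 - 12.6800i


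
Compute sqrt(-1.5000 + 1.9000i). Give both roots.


|z| = sqrt(2.25+3.61) = 2.4207
sqrt((|z|+a)/2) = sqrt((2.4207+(-1.5))/2) = sqrt(0.4604) = 0.6785
sqrt((|z|-a)/2) = sqrt((2.4207-(-1.5))/2) = sqrt(1.9604) = 1.4001

±(0.6785 + 1.4001i) i.e. 0.6785 + 1.4001i and -0.6785 - 1.4001i


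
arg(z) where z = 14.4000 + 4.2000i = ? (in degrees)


Re = 14.4, Im = 4.2
arg = atan2(4.2, 14.4) = 16.2602 degrees

arg(z) = 16.2602 degrees


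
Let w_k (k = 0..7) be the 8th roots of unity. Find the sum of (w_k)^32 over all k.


The roots are w_k = w^k with w = e^(2*pi*i/8), and (w^k)^32 = (w^32)^k.
So S = 1 + u + u^2 + ... + u^(7) with u = w^32.
32 = 4*8 + 0, so 32 is a multiple of 8 and u = (w^8)^4 = 1.
Every one of the 8 terms equals 1: S = 8

S = 8


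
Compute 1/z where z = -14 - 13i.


|z|^2 = 196+169 = 365
1/z = (-14 + 13i)/365

1/z = -0.0384 + 0.0356i


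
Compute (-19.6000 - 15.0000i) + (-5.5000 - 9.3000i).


Real: -19.6 - 5.5 = -25.1
Imag: -15 - 9.3 = -24.3

-25.1000 - 24.3000i


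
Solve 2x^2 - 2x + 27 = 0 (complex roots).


disc = (-2)^2 - 4*2*27 = 4 - 216 = -212
sqrt(|disc|) = sqrt(212) = 14.5602
Real part = 2/(2*2) = 0.5000
Imag part = 14.5602/(2*2) = 3.6401

0.5000 ± 3.6401i


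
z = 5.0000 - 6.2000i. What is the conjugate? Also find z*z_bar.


z_bar = 5.0000 + 6.2000i
z*z_bar = 5^2 + (-6.2)^2 = 25 + 38.44 = 63.44

z_bar = 5.0000 + 6.2000i, z*z_bar = 63.44


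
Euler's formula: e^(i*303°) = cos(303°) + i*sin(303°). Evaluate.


cos(303°) = 0.5446
sin(303°) = -0.8387

e^(i*303°) = 0.5446 - 0.8387i


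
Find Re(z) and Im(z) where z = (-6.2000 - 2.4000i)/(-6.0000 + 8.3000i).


Multiply by conjugate: (-6.2000 - 2.4000i)(-6.0000 - 8.3000i) / ((-6)^2 + 8.3^2)
Numerator real = -6.2*(-6) - (2.4)*8.3 = 17.28
Numerator imag = -2.4*(-6) - (-6.2)*8.3 = 65.86
Denominator = 104.89
Re(z) = 17.28/104.89 = 0.1647
Im(z) = 65.86/104.89 = 0.6279

Re(z) = 0.1647, Im(z) = 0.6279


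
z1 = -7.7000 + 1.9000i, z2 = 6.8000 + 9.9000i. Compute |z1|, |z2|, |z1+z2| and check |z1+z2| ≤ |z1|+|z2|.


|z1| = sqrt((-7.7)^2 + 1.9^2) = sqrt(62.9) = 7.9310
|z2| = sqrt(6.8^2 + 9.9^2) = sqrt(144.25) = 12.0104
z1+z2 = -0.9000 + 11.8000i
|z1+z2| = sqrt(140.05) = 11.8343
|z1|+|z2| = 7.9310 + 12.0104 = 19.9414

|z1+z2| = 11.8343 ≤ |z1|+|z2| = 19.9414 (verified)


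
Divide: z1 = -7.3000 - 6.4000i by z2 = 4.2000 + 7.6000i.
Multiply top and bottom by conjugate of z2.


Conjugate of z2 = 4.2000 - 7.6000i
Numerator: (-7.3000 - 6.4000i)(4.2000 - 7.6000i) = -79.3000 + 28.6000i
Denominator: 4.2^2 + 7.6^2 = 75.4
Result = (-79.3000 + 28.6000i)/75.4

-1.0517 + 0.3793i


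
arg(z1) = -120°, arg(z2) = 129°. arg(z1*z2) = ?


arg(z1*z2) = -120° + 129° = 9°
Normalized to (-180°, 180°]: 9°

9°


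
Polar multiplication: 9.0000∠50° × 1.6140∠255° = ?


r = 9.0000 * 1.6140 = 14.5260
theta = 50° + 255° = 305° = 305° (mod 360)

14.5260 cis(305°)


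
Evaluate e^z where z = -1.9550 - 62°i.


e^-1.9550 = 0.1416
cos(-62°) = 0.4695
sin(-62°) = -0.8829
Real = 0.1416*0.4695 = 0.0665
Imag = 0.1416*(-0.8829) = -0.1250

0.0665 - 0.1250i


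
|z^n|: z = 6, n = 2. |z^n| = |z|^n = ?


|z| = sqrt(36+0) = sqrt(36) = 6
|z^2| = |z|^2 = 6^2 = 36

|z^2| = 36


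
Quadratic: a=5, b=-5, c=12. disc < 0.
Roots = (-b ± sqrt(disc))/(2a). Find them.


disc = (-5)^2 - 4*5*12 = 25 - 240 = -215
sqrt(|disc|) = sqrt(215) = 14.6629
Real part = 5/(2*5) = 0.5000
Imag part = 14.6629/(2*5) = 1.4663

0.5000 ± 1.4663i


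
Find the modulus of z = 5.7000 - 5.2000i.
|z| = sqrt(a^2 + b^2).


|z| = sqrt(5.7^2 + (-5.2)^2) = sqrt(32.49 + 27.04) = sqrt(59.53) = 7.7156

|z| = 7.7156


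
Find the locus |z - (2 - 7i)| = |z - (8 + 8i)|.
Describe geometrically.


Equal distances means the locus is the perpendicular bisector of z1 and z2.
Midpoint = ((2+8)/2, (-7+8)/2) = (5.0000, 0.5000)

Perpendicular bisector through (5.0000, 0.5000)


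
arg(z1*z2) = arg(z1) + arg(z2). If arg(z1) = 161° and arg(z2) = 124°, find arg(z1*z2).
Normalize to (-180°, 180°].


arg(z1*z2) = 161° + 124° = 285°
Normalized to (-180°, 180°]: -75°

-75°


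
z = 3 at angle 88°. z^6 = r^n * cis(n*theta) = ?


r^6 = 3^6 = 729
n*theta = 6*88° = 528° = 168° (mod 360)
a = 729*cos(168°) = -713.0696
b = 729*sin(168°) = 151.5676

729 cis(168°) = -713.0696 + 151.5676i


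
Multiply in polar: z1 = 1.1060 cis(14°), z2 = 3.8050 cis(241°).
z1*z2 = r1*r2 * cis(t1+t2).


r = 1.1060 * 3.8050 = 4.2083
theta = 14° + 241° = 255° = 255° (mod 360)

4.2083 cis(255°)


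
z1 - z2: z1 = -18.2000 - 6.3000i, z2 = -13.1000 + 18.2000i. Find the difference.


Real: -18.2 + 13.1 = -5.1
Imag: -6.3 - 18.2 = -24.5

-5.1000 - 24.5000i


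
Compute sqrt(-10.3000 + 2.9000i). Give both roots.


|z| = sqrt(106.09+8.41) = 10.7005
sqrt((|z|+a)/2) = sqrt((10.7005+(-10.3))/2) = sqrt(0.2002) = 0.4475
sqrt((|z|-a)/2) = sqrt((10.7005-(-10.3))/2) = sqrt(10.5002) = 3.2404

±(0.4475 + 3.2404i) i.e. 0.4475 + 3.2404i and -0.4475 - 3.2404i


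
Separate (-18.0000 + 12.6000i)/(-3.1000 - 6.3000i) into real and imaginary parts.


Multiply by conjugate: (-18.0000 + 12.6000i)(-3.1000 + 6.3000i) / ((-3.1)^2 + (-6.3)^2)
Numerator real = -18*(-3.1) + 12.6*(-6.3) = -23.58
Numerator imag = 12.6*(-3.1) - (-18)*(-6.3) = -152.46
Denominator = 49.3
Re(z) = -23.58/49.3 = -0.4783
Im(z) = -152.46/49.3 = -3.0925

Re(z) = -0.4783, Im(z) = -3.0925


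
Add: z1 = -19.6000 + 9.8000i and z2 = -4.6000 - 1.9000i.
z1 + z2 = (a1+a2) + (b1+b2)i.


Real: -19.6 - 4.6 = -24.2
Imag: 9.8 - 1.9 = 7.9

-24.2000 + 7.9000i


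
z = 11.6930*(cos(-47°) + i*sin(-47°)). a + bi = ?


a = 11.6930*cos(-47°) = 11.6930*0.682 = 7.9746
b = 11.6930*sin(-47°) = 11.6930*(-0.73135) = -8.5517

7.9746 - 8.5517i


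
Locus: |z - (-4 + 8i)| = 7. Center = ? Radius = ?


|z - z0| = r is a circle with center z0 and radius r.
Center = (-4, 8), radius = 7

Circle with center (-4, 8) and radius 7


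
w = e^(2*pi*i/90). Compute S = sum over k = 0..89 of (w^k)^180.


The roots are w_k = w^k with w = e^(2*pi*i/90), and (w^k)^180 = (w^180)^k.
So S = 1 + u + u^2 + ... + u^(89) with u = w^180.
180 = 2*90 + 0, so 180 is a multiple of 90 and u = (w^90)^2 = 1.
Every one of the 90 terms equals 1: S = 90

S = 90


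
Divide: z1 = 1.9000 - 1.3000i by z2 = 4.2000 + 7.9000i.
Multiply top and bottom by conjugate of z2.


Conjugate of z2 = 4.2000 - 7.9000i
Numerator: (1.9000 - 1.3000i)(4.2000 - 7.9000i) = -2.2900 - 20.4700i
Denominator: 4.2^2 + 7.9^2 = 80.05
Result = (-2.2900 - 20.4700i)/80.05

-0.0286 - 0.2557i


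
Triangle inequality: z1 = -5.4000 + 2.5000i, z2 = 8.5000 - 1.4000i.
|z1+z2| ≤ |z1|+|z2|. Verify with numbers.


|z1| = sqrt((-5.4)^2 + 2.5^2) = sqrt(35.41) = 5.9506
|z2| = sqrt(8.5^2 + (-1.4)^2) = sqrt(74.21) = 8.6145
z1+z2 = 3.1000 + 1.1000i
|z1+z2| = sqrt(10.82) = 3.2894
|z1|+|z2| = 5.9506 + 8.6145 = 14.5651

|z1+z2| = 3.2894 ≤ |z1|+|z2| = 14.5651 (verified)


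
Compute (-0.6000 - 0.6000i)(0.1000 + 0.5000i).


Real = -0.6*0.1 - (-0.6)*0.5 = -0.06 - (-0.3) = 0.24
Imag = -0.6*0.5 + 0.1*(-0.6) = -0.3 - (0.06) = -0.36

0.2400 - 0.3600i


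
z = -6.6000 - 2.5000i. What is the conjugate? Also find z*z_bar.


z_bar = -6.6000 + 2.5000i
z*z_bar = (-6.6)^2 + (-2.5)^2 = 43.56 + 6.25 = 49.81

z_bar = -6.6000 + 2.5000i, z*z_bar = 49.81


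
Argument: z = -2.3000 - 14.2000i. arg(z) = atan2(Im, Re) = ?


Re = -2.3, Im = -14.2
arg = atan2(-14.2, -2.3) = -99.2004 degrees

arg(z) = -99.2004 degrees


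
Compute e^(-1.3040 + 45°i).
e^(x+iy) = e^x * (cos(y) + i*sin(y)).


e^-1.3040 = 0.2714
cos(45°) = 0.7071
sin(45°) = 0.7071
Real = 0.2714*0.7071 = 0.1919
Imag = 0.2714*0.7071 = 0.1919

0.1919 + 0.1919i


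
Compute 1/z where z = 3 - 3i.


|z|^2 = 9+9 = 18
1/z = (3 + 3i)/18

1/z = 0.1667 + 0.1667i


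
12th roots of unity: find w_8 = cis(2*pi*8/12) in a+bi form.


Angle = 360*8/12 = 240°
a = cos(240°) = -0.5000
b = sin(240°) = -0.8660

-0.5000 - 0.8660i


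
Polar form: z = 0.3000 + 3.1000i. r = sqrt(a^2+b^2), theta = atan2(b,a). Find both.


r = sqrt(0.09+9.61) = sqrt(9.7) = 3.1145
theta = atan2(3.1, 0.3) = 84.4725 degrees

r = 3.1145, theta = 84.4725 degrees


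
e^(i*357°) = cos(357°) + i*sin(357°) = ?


cos(357°) = 0.9986
sin(357°) = -0.0523

e^(i*357°) = 0.9986 - 0.0523i


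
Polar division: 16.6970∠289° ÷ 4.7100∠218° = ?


r = 16.6970 / 4.7100 = 3.5450
theta = 289° - 218° = 71° = 71° (mod 360)

3.5450 cis(71°)


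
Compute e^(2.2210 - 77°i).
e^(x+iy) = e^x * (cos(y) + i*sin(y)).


e^2.2210 = 9.2165
cos(-77°) = 0.22495
sin(-77°) = -0.97437
Real = 9.2165*0.22495 = 2.0733
Imag = 9.2165*(-0.97437) = -8.9803

2.0733 - 8.9803i


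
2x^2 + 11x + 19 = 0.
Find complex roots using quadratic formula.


disc = 11^2 - 4*2*19 = 121 - 152 = -31
sqrt(|disc|) = sqrt(31) = 5.5678
Real part = -11/(2*2) = -2.7500
Imag part = 5.5678/(2*2) = 1.3919

-2.7500 ± 1.3919i


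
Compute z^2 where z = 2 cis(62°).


r^2 = 2^2 = 4
n*theta = 2*62° = 124° = 124° (mod 360)
a = 4*cos(124°) = -2.2368
b = 4*sin(124°) = 3.3162

4 cis(124°) = -2.2368 + 3.3162i


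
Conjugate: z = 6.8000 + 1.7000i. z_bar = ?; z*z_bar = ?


z_bar = 6.8000 - 1.7000i
z*z_bar = 6.8^2 + 1.7^2 = 46.24 + 2.89 = 49.13

z_bar = 6.8000 - 1.7000i, z*z_bar = 49.13


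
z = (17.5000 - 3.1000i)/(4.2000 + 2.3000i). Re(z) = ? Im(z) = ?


Multiply by conjugate: (17.5000 - 3.1000i)(4.2000 - 2.3000i) / (4.2^2 + 2.3^2)
Numerator real = 17.5*4.2 - (3.1)*2.3 = 66.37
Numerator imag = -3.1*4.2 - 17.5*2.3 = -53.27
Denominator = 22.93
Re(z) = 66.37/22.93 = 2.8945
Im(z) = -53.27/22.93 = -2.3232

Re(z) = 2.8945, Im(z) = -2.3232


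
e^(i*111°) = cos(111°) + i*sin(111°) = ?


cos(111°) = -0.3584
sin(111°) = 0.9336

e^(i*111°) = -0.3584 + 0.9336i


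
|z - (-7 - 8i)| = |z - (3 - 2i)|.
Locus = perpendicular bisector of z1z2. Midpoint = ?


Equal distances means the locus is the perpendicular bisector of z1 and z2.
Midpoint = ((-7+3)/2, (-8+(-2))/2) = (-2.0000, -5.0000)

Perpendicular bisector through (-2.0000, -5.0000)


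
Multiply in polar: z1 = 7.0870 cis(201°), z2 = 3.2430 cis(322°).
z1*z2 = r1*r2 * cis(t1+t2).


r = 7.0870 * 3.2430 = 22.9831
theta = 201° + 322° = 523° = 163° (mod 360)

22.9831 cis(163°)


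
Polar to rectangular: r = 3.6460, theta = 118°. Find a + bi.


a = 3.6460*cos(118°) = 3.6460*(-0.46947) = -1.7117
b = 3.6460*sin(118°) = 3.6460*0.88295 = 3.2192

-1.7117 + 3.2192i


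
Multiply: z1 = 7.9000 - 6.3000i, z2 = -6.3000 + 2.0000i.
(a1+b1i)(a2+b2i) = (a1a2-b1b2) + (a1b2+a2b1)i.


Real = 7.9*(-6.3) - (-6.3)*2 = -49.77 - (-12.6) = -37.17
Imag = 7.9*2 - (6.3)*(-6.3) = 15.8 + 39.69 = 55.49

-37.1700 + 55.4900i


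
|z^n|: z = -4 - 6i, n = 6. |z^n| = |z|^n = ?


|z| = sqrt(16+36) = sqrt(52) = 7.2111
|z^6| = |z|^6 = (sqrt(52))^6 = 52^3 = 140608

|z^6| = 140608


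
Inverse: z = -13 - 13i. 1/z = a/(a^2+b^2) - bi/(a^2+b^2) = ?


|z|^2 = 169+169 = 338
1/z = (-13 + 13i)/338

1/z = -0.0385 + 0.0385i


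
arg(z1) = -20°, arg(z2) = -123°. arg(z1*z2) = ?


arg(z1*z2) = -20° - 123° = -143°
Normalized to (-180°, 180°]: -143°

-143°


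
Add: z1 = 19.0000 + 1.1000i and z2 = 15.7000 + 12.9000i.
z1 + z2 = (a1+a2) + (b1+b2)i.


Real: 19 + 15.7 = 34.7
Imag: 1.1 + 12.9 = 14

34.7000 + 14.0000i


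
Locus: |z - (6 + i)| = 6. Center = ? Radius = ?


|z - z0| = r is a circle with center z0 and radius r.
Center = (6, 1), radius = 6

Circle with center (6, 1) and radius 6


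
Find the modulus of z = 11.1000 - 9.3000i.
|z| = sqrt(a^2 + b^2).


|z| = sqrt(11.1^2 + (-9.3)^2) = sqrt(123.21 + 86.49) = sqrt(209.7) = 14.4810

|z| = 14.4810


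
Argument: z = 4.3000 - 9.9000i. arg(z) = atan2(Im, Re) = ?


Re = 4.3, Im = -9.9
arg = atan2(-9.9, 4.3) = -66.5226 degrees

arg(z) = -66.5226 degrees


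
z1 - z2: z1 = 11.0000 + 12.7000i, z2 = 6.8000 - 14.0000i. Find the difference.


Real: 11 - 6.8 = 4.2
Imag: 12.7 + 14 = 26.7

4.2000 + 26.7000i


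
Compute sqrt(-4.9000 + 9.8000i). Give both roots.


|z| = sqrt(24.01+96.04) = 10.9567
sqrt((|z|+a)/2) = sqrt((10.9567+(-4.9))/2) = sqrt(3.0284) = 1.7402
sqrt((|z|-a)/2) = sqrt((10.9567-(-4.9))/2) = sqrt(7.9284) = 2.8157

±(1.7402 + 2.8157i) i.e. 1.7402 + 2.8157i and -1.7402 - 2.8157i


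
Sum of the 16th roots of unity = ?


The sum of all 16th roots of unity is 0.
Geometric series: (1 - w^16)/(1 - w) = (1-1)/(1-w) = 0 since w^16 = 1, w ≠ 1.
Alternatively: coefficient of z^15 in z^16 - 1 is 0.

0


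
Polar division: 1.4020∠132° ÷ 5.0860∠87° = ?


r = 1.4020 / 5.0860 = 0.2757
theta = 132° - 87° = 45° = 45° (mod 360)

0.2757 cis(45°)


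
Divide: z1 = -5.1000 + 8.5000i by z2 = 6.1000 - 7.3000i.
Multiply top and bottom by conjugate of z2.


Conjugate of z2 = 6.1000 + 7.3000i
Numerator: (-5.1000 + 8.5000i)(6.1000 + 7.3000i) = -93.1600 + 14.6200i
Denominator: 6.1^2 + (-7.3)^2 = 90.5
Result = (-93.1600 + 14.6200i)/90.5

-1.0294 + 0.1615i


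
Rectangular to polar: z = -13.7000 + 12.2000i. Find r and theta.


r = sqrt(187.69+148.84) = sqrt(336.53) = 18.3448
theta = atan2(12.2, -13.7) = 138.3146 degrees

r = 18.3448, theta = 138.3146 degrees


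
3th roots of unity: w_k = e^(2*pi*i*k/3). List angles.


The 3th roots of unity are cis(360k/3°) for k=0..2
Angle step = 360/3 = 120°
Primitive root: cis(120°)
Primitive root = -0.5000 + 0.8660i

3 roots at angles: 0°, 120°, 240°


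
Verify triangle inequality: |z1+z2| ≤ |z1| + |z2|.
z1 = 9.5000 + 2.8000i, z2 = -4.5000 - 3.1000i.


|z1| = sqrt(9.5^2 + 2.8^2) = sqrt(98.09) = 9.9040
|z2| = sqrt((-4.5)^2 + (-3.1)^2) = sqrt(29.86) = 5.4644
z1+z2 = 5.0000 - 0.3000i
|z1+z2| = sqrt(25.09) = 5.0090
|z1|+|z2| = 9.9040 + 5.4644 = 15.3684

|z1+z2| = 5.0090 ≤ |z1|+|z2| = 15.3684 (verified)


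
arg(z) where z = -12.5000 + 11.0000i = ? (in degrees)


Re = -12.5, Im = 11
arg = atan2(11, -12.5) = 138.6522 degrees

arg(z) = 138.6522 degrees


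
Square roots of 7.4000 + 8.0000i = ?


|z| = sqrt(54.76+64) = 10.8977
sqrt((|z|+a)/2) = sqrt((10.8977+7.4)/2) = sqrt(9.1489) = 3.0247
sqrt((|z|-a)/2) = sqrt((10.8977-7.4)/2) = sqrt(1.7489) = 1.3224

±(3.0247 + 1.3224i) i.e. 3.0247 + 1.3224i and -3.0247 - 1.3224i


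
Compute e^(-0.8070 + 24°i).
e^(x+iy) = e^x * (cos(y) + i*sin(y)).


e^-0.8070 = 0.4462
cos(24°) = 0.9135
sin(24°) = 0.4067
Real = 0.4462*0.9135 = 0.4076
Imag = 0.4462*0.4067 = 0.1815

0.4076 + 0.1815i


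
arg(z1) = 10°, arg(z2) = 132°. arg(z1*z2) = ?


arg(z1*z2) = 10° + 132° = 142°
Normalized to (-180°, 180°]: 142°

142°


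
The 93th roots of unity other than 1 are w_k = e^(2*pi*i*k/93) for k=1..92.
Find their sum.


With w = e^(2*pi*i/93), all 93 of the 93th roots of unity w^0 = 1, w, ..., w^(92) sum to 0: 1 + w + ... + w^(92) = (1 - w^93)/(1 - w) = 0 since w^93 = 1, w ≠ 1.
Removing the root 1: w + w^2 + ... + w^(92) = 0 - 1 = -1

Sum = -1


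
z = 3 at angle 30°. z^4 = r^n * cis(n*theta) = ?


r^4 = 3^4 = 81
n*theta = 4*30° = 120° = 120° (mod 360)
a = 81*cos(120°) = -40.5000
b = 81*sin(120°) = 70.1481

81 cis(120°) = -40.5000 + 70.1481i


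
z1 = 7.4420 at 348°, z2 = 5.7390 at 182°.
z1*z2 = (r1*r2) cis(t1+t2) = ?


r = 7.4420 * 5.7390 = 42.7096
theta = 348° + 182° = 530° = 170° (mod 360)

42.7096 cis(170°)


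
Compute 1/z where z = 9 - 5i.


|z|^2 = 81+25 = 106
1/z = (9 + 5i)/106

1/z = 0.0849 + 0.0472i


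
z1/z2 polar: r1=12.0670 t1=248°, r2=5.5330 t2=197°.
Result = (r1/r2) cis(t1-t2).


r = 12.0670 / 5.5330 = 2.1809
theta = 248° - 197° = 51° = 51° (mod 360)

2.1809 cis(51°)


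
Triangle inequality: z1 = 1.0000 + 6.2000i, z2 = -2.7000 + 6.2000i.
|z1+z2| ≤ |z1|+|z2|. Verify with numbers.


|z1| = sqrt(1^2 + 6.2^2) = sqrt(39.44) = 6.2801
|z2| = sqrt((-2.7)^2 + 6.2^2) = sqrt(45.73) = 6.7624
z1+z2 = -1.7000 + 12.4000i
|z1+z2| = sqrt(156.65) = 12.5160
|z1|+|z2| = 6.2801 + 6.7624 = 13.0425

|z1+z2| = 12.5160 ≤ |z1|+|z2| = 13.0425 (verified)


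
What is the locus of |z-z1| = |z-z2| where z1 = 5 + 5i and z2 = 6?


Equal distances means the locus is the perpendicular bisector of z1 and z2.
Midpoint = ((5+6)/2, (5+0)/2) = (5.5000, 2.5000)

Perpendicular bisector through (5.5000, 2.5000)


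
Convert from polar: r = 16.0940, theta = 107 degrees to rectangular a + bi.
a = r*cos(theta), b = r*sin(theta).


a = 16.0940*cos(107°) = 16.0940*(-0.29237) = -4.7054
b = 16.0940*sin(107°) = 16.0940*0.956305 = 15.3908

-4.7054 + 15.3908i


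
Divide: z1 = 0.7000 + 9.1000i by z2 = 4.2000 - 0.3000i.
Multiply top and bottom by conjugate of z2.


Conjugate of z2 = 4.2000 + 0.3000i
Numerator: (0.7000 + 9.1000i)(4.2000 + 0.3000i) = 0.2100 + 38.4300i
Denominator: 4.2^2 + (-0.3)^2 = 17.73
Result = (0.2100 + 38.4300i)/17.73

0.0118 + 2.1675i


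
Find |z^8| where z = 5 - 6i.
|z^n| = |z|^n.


|z| = sqrt(25+36) = sqrt(61) = 7.8102
|z^8| = |z|^8 = (sqrt(61))^8 = 61^4 = 13845841

|z^8| = 13845841


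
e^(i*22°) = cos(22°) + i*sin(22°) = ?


cos(22°) = 0.9272
sin(22°) = 0.3746

e^(i*22°) = 0.9272 + 0.3746i


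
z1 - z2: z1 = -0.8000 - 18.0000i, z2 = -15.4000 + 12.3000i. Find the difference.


Real: -0.8 + 15.4 = 14.6
Imag: -18 - 12.3 = -30.3

14.6000 - 30.3000i


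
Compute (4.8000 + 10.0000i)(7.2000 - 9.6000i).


Real = 4.8*7.2 - 10*(-9.6) = 34.56 - (-96) = 130.56
Imag = 4.8*(-9.6) + 7.2*10 = -46.08 + 72 = 25.92

130.5600 + 25.9200i


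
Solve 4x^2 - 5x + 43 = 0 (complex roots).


disc = (-5)^2 - 4*4*43 = 25 - 688 = -663
sqrt(|disc|) = sqrt(663) = 25.7488
Real part = 5/(2*4) = 0.6250
Imag part = 25.7488/(2*4) = 3.2186

0.6250 ± 3.2186i


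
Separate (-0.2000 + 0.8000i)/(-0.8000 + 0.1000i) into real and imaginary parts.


Multiply by conjugate: (-0.2000 + 0.8000i)(-0.8000 - 0.1000i) / ((-0.8)^2 + 0.1^2)
Numerator real = -0.2*(-0.8) + 0.8*0.1 = 0.24
Numerator imag = 0.8*(-0.8) - (-0.2)*0.1 = -0.62
Denominator = 0.65
Re(z) = 0.24/0.65 = 0.3692
Im(z) = -0.62/0.65 = -0.9538

Re(z) = 0.3692, Im(z) = -0.9538


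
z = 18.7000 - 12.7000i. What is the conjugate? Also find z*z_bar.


z_bar = 18.7000 + 12.7000i
z*z_bar = 18.7^2 + (-12.7)^2 = 349.69 + 161.29 = 510.98

z_bar = 18.7000 + 12.7000i, z*z_bar = 510.98


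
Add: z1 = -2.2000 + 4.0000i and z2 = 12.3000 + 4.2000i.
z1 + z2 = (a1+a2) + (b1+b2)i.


Real: -2.2 + 12.3 = 10.1
Imag: 4 + 4.2 = 8.2

10.1000 + 8.2000i


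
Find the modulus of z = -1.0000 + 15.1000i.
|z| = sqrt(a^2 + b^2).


|z| = sqrt((-1)^2 + 15.1^2) = sqrt(1 + 228.01) = sqrt(229.01) = 15.1331

|z| = 15.1331


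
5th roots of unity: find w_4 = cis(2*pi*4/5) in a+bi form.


Angle = 360*4/5 = 288°
a = cos(288°) = 0.3090
b = sin(288°) = -0.9511

0.3090 - 0.9511i


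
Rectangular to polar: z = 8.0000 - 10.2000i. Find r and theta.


r = sqrt(64+104.04) = sqrt(168.04) = 12.9630
theta = atan2(-10.2, 8) = -51.8924 degrees

r = 12.9630, theta = -51.8924 degrees


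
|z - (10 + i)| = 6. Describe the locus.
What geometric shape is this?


|z - z0| = r is a circle with center z0 and radius r.
Center = (10, 1), radius = 6

Circle with center (10, 1) and radius 6


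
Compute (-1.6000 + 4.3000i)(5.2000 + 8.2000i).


Real = -1.6*5.2 - 4.3*8.2 = -8.32 - 35.26 = -43.58
Imag = -1.6*8.2 + 5.2*4.3 = -13.12 + 22.36 = 9.24

-43.5800 + 9.2400i


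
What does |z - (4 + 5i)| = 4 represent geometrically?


|z - z0| = r is a circle with center z0 and radius r.
Center = (4, 5), radius = 4

Circle with center (4, 5) and radius 4


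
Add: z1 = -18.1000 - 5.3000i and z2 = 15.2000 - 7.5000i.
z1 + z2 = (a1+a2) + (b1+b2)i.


Real: -18.1 + 15.2 = -2.9
Imag: -5.3 - 7.5 = -12.8

-2.9000 - 12.8000i


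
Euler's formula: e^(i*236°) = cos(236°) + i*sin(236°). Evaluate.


cos(236°) = -0.5592
sin(236°) = -0.8290

e^(i*236°) = -0.5592 - 0.8290i


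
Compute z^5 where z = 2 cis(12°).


r^5 = 2^5 = 32
n*theta = 5*12° = 60° = 60° (mod 360)
a = 32*cos(60°) = 16.0000
b = 32*sin(60°) = 27.7128

32 cis(60°) = 16.0000 + 27.7128i


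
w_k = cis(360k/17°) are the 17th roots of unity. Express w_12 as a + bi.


Angle = 360*12/17 = 254.1176°
a = cos(254.1176°) = -0.2737
b = sin(254.1176°) = -0.9618

-0.2737 - 0.9618i


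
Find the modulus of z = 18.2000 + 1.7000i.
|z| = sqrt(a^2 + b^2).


|z| = sqrt(18.2^2 + 1.7^2) = sqrt(331.24 + 2.89) = sqrt(334.13) = 18.2792

|z| = 18.2792


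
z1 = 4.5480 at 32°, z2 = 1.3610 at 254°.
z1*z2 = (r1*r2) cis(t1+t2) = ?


r = 4.5480 * 1.3610 = 6.1898
theta = 32° + 254° = 286° = 286° (mod 360)

6.1898 cis(286°)


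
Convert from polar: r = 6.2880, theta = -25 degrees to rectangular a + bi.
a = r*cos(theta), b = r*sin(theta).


a = 6.2880*cos(-25°) = 6.2880*0.90631 = 5.6989
b = 6.2880*sin(-25°) = 6.2880*(-0.42262) = -2.6574

5.6989 - 2.6574i


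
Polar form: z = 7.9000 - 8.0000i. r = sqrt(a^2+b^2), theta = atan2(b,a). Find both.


r = sqrt(62.41+64) = sqrt(126.41) = 11.2432
theta = atan2(-8, 7.9) = -45.3603 degrees

r = 11.2432, theta = -45.3603 degrees


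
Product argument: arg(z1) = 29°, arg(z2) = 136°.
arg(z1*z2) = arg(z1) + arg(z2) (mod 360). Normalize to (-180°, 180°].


arg(z1*z2) = 29° + 136° = 165°
Normalized to (-180°, 180°]: 165°

165°


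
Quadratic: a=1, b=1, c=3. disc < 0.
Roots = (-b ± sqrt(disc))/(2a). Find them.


disc = 1^2 - 4*1*3 = 1 - 12 = -11
sqrt(|disc|) = sqrt(11) = 3.3166
Real part = -1/(2*1) = -0.5000
Imag part = 3.3166/(2*1) = 1.6583

-0.5000 ± 1.6583i


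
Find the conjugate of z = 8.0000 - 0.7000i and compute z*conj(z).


z_bar = 8.0000 + 0.7000i
z*z_bar = 8^2 + (-0.7)^2 = 64 + 0.49 = 64.49

z_bar = 8.0000 + 0.7000i, z*z_bar = 64.49


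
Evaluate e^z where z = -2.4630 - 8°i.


e^-2.4630 = 0.0852
cos(-8°) = 0.9903
sin(-8°) = -0.1392
Real = 0.0852*0.9903 = 0.0844
Imag = 0.0852*(-0.1392) = -0.0119

0.0844 - 0.0119i


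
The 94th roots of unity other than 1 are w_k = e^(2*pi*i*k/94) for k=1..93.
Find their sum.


With w = e^(2*pi*i/94), all 94 of the 94th roots of unity w^0 = 1, w, ..., w^(93) sum to 0: 1 + w + ... + w^(93) = (1 - w^94)/(1 - w) = 0 since w^94 = 1, w ≠ 1.
Removing the root 1: w + w^2 + ... + w^(93) = 0 - 1 = -1

Sum = -1


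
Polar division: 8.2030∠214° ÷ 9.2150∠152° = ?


r = 8.2030 / 9.2150 = 0.8902
theta = 214° - 152° = 62° = 62° (mod 360)

0.8902 cis(62°)


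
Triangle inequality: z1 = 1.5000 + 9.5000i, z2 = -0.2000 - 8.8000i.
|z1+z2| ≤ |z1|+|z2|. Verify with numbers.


|z1| = sqrt(1.5^2 + 9.5^2) = sqrt(92.5) = 9.6177
|z2| = sqrt((-0.2)^2 + (-8.8)^2) = sqrt(77.48) = 8.8023
z1+z2 = 1.3000 + 0.7000i
|z1+z2| = sqrt(2.18) = 1.4765
|z1|+|z2| = 9.6177 + 8.8023 = 18.4200

|z1+z2| = 1.4765 ≤ |z1|+|z2| = 18.4200 (verified)


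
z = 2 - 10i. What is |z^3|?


|z| = sqrt(4+100) = sqrt(104) = 10.1980
|z^3| = |z|^3 = (sqrt(104))^3 = 104*sqrt(104)

|z^3| = 104*sqrt(104) ≈ 1060.5961


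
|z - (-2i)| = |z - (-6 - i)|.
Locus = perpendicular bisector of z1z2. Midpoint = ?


Equal distances means the locus is the perpendicular bisector of z1 and z2.
Midpoint = ((0+(-6))/2, (-2+(-1))/2) = (-3.0000, -1.5000)

Perpendicular bisector through (-3.0000, -1.5000)


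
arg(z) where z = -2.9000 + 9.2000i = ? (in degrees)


Re = -2.9, Im = 9.2
arg = atan2(9.2, -2.9) = 107.4958 degrees

arg(z) = 107.4958 degrees


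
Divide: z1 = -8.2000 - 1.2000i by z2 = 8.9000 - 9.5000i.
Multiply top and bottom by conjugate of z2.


Conjugate of z2 = 8.9000 + 9.5000i
Numerator: (-8.2000 - 1.2000i)(8.9000 + 9.5000i) = -61.5800 - 88.5800i
Denominator: 8.9^2 + (-9.5)^2 = 169.46
Result = (-61.5800 - 88.5800i)/169.46

-0.3634 - 0.5227i


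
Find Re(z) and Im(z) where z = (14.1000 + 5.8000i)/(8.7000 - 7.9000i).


Multiply by conjugate: (14.1000 + 5.8000i)(8.7000 + 7.9000i) / (8.7^2 + (-7.9)^2)
Numerator real = 14.1*8.7 + 5.8*(-7.9) = 76.85
Numerator imag = 5.8*8.7 - 14.1*(-7.9) = 161.85
Denominator = 138.1
Re(z) = 76.85/138.1 = 0.5565
Im(z) = 161.85/138.1 = 1.1720

Re(z) = 0.5565, Im(z) = 1.1720


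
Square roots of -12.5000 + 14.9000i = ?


|z| = sqrt(156.25+222.01) = 19.4489
sqrt((|z|+a)/2) = sqrt((19.4489+(-12.5))/2) = sqrt(3.4745) = 1.8640
sqrt((|z|-a)/2) = sqrt((19.4489-(-12.5))/2) = sqrt(15.9745) = 3.9968

±(1.8640 + 3.9968i) i.e. 1.8640 + 3.9968i and -1.8640 - 3.9968i


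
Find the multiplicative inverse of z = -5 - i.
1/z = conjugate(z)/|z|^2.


|z|^2 = 25+1 = 26
1/z = (-5 + 1i)/26

1/z = -0.1923 + 0.0385i


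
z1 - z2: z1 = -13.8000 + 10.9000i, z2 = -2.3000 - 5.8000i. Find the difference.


Real: -13.8 + 2.3 = -11.5
Imag: 10.9 + 5.8 = 16.7

-11.5000 + 16.7000i


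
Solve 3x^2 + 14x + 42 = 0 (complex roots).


disc = 14^2 - 4*3*42 = 196 - 504 = -308
sqrt(|disc|) = sqrt(308) = 17.5499
Real part = -14/(2*3) = -2.3333
Imag part = 17.5499/(2*3) = 2.9250

-2.3333 ± 2.9250i


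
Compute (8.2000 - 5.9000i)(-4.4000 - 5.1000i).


Real = 8.2*(-4.4) - (-5.9)*(-5.1) = -36.08 - 30.09 = -66.17
Imag = 8.2*(-5.1) - (4.4)*(-5.9) = -41.82 + 25.96 = -15.86

-66.1700 - 15.8600i


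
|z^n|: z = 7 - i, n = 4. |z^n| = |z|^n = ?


|z| = sqrt(49+1) = sqrt(50) = 7.0711
|z^4| = |z|^4 = (sqrt(50))^4 = 50^2 = 2500

|z^4| = 2500


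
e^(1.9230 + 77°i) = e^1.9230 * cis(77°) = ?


e^1.9230 = 6.84145
cos(77°) = 0.22495
sin(77°) = 0.97437
Real = 6.84145*0.22495 = 1.5390
Imag = 6.84145*0.97437 = 6.6661

1.5390 + 6.6661i


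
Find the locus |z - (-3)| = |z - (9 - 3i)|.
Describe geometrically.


Equal distances means the locus is the perpendicular bisector of z1 and z2.
Midpoint = ((-3+9)/2, (0+(-3))/2) = (3.0000, -1.5000)

Perpendicular bisector through (3.0000, -1.5000)


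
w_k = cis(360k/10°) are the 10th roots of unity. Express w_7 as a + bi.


Angle = 360*7/10 = 252°
a = cos(252°) = -0.3090
b = sin(252°) = -0.9511

-0.3090 - 0.9511i


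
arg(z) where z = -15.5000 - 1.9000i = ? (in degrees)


Re = -15.5, Im = -1.9
arg = atan2(-1.9, -15.5) = -173.0115 degrees

arg(z) = -173.0115 degrees


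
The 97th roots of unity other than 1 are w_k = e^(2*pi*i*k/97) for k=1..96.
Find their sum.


With w = e^(2*pi*i/97), all 97 of the 97th roots of unity w^0 = 1, w, ..., w^(96) sum to 0: 1 + w + ... + w^(96) = (1 - w^97)/(1 - w) = 0 since w^97 = 1, w ≠ 1.
Removing the root 1: w + w^2 + ... + w^(96) = 0 - 1 = -1

Sum = -1


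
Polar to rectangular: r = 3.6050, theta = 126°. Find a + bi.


a = 3.6050*cos(126°) = 3.6050*(-0.5878) = -2.1190
b = 3.6050*sin(126°) = 3.6050*0.80902 = 2.9165

-2.1190 + 2.9165i


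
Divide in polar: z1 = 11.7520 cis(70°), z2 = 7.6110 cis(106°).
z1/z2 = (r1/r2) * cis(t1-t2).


r = 11.7520 / 7.6110 = 1.5441
theta = 70° - 106° = -36° = 324° (mod 360)

1.5441 cis(324°)


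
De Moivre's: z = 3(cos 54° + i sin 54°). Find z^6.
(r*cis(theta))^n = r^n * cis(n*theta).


r^6 = 3^6 = 729
n*theta = 6*54° = 324° = 324° (mod 360)
a = 729*cos(324°) = 589.7734
b = 729*sin(324°) = -428.4954

729 cis(324°) = 589.7734 - 428.4954i


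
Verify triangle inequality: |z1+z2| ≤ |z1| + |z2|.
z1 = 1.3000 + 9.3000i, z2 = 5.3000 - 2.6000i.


|z1| = sqrt(1.3^2 + 9.3^2) = sqrt(88.18) = 9.3904
|z2| = sqrt(5.3^2 + (-2.6)^2) = sqrt(34.85) = 5.9034
z1+z2 = 6.6000 + 6.7000i
|z1+z2| = sqrt(88.45) = 9.4048
|z1|+|z2| = 9.3904 + 5.9034 = 15.2938

|z1+z2| = 9.4048 ≤ |z1|+|z2| = 15.2938 (verified)


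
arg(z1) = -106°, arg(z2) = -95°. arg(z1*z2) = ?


arg(z1*z2) = -106° - 95° = -201°
Normalized to (-180°, 180°]: 159°

159°


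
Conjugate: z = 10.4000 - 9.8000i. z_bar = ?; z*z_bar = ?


z_bar = 10.4000 + 9.8000i
z*z_bar = 10.4^2 + (-9.8)^2 = 108.16 + 96.04 = 204.2

z_bar = 10.4000 + 9.8000i, z*z_bar = 204.2


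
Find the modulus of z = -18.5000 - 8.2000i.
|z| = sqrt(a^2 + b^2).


|z| = sqrt((-18.5)^2 + (-8.2)^2) = sqrt(342.25 + 67.24) = sqrt(409.49) = 20.2359

|z| = 20.2359


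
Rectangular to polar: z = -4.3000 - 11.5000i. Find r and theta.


r = sqrt(18.49+132.25) = sqrt(150.74) = 12.2776
theta = atan2(-11.5, -4.3) = -110.5014 degrees

r = 12.2776, theta = -110.5014 degrees


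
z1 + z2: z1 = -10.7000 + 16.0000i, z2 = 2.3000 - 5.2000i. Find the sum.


Real: -10.7 + 2.3 = -8.4
Imag: 16 - 5.2 = 10.8

-8.4000 + 10.8000i


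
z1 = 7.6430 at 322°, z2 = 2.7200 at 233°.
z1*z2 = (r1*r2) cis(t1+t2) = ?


r = 7.6430 * 2.7200 = 20.7890
theta = 322° + 233° = 555° = 195° (mod 360)

20.7890 cis(195°)


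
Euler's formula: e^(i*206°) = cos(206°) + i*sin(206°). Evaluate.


cos(206°) = -0.8988
sin(206°) = -0.4384

e^(i*206°) = -0.8988 - 0.4384i


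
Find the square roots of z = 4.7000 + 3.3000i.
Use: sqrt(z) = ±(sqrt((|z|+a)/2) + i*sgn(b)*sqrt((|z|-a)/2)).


|z| = sqrt(22.09+10.89) = 5.7428
sqrt((|z|+a)/2) = sqrt((5.7428+4.7)/2) = sqrt(5.2214) = 2.2850
sqrt((|z|-a)/2) = sqrt((5.7428-4.7)/2) = sqrt(0.5214) = 0.7221

±(2.2850 + 0.7221i) i.e. 2.2850 + 0.7221i and -2.2850 - 0.7221i


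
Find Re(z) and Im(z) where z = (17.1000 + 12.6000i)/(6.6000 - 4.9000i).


Multiply by conjugate: (17.1000 + 12.6000i)(6.6000 + 4.9000i) / (6.6^2 + (-4.9)^2)
Numerator real = 17.1*6.6 + 12.6*(-4.9) = 51.12
Numerator imag = 12.6*6.6 - 17.1*(-4.9) = 166.95
Denominator = 67.57
Re(z) = 51.12/67.57 = 0.7565
Im(z) = 166.95/67.57 = 2.4708

Re(z) = 0.7565, Im(z) = 2.4708


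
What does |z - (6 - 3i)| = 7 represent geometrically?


|z - z0| = r is a circle with center z0 and radius r.
Center = (6, -3), radius = 7

Circle with center (6, -3) and radius 7


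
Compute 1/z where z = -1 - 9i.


|z|^2 = 1+81 = 82
1/z = (-1 + 9i)/82

1/z = -0.0122 + 0.1098i


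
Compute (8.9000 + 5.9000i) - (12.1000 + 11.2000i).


Real: 8.9 - 12.1 = -3.2
Imag: 5.9 - 11.2 = -5.3

-3.2000 - 5.3000i


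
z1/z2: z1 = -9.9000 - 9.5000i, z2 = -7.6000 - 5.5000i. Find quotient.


Conjugate of z2 = -7.6000 + 5.5000i
Numerator: (-9.9000 - 9.5000i)(-7.6000 + 5.5000i) = 127.4900 + 17.7500i
Denominator: (-7.6)^2 + (-5.5)^2 = 88.01
Result = (127.4900 + 17.7500i)/88.01

1.4486 + 0.2017i


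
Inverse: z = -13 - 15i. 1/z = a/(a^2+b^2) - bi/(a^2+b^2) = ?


|z|^2 = 169+225 = 394
1/z = (-13 + 15i)/394

1/z = -0.0330 + 0.0381i


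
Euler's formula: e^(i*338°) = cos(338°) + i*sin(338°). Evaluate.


cos(338°) = 0.9272
sin(338°) = -0.3746

e^(i*338°) = 0.9272 - 0.3746i


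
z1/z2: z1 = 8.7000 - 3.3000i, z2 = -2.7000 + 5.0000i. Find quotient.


Conjugate of z2 = -2.7000 - 5.0000i
Numerator: (8.7000 - 3.3000i)(-2.7000 - 5.0000i) = -39.9900 - 34.5900i
Denominator: (-2.7)^2 + 5^2 = 32.29
Result = (-39.9900 - 34.5900i)/32.29

-1.2385 - 1.0712i


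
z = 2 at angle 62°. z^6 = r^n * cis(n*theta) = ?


r^6 = 2^6 = 64
n*theta = 6*62° = 372° = 12° (mod 360)
a = 64*cos(12°) = 62.6014
b = 64*sin(12°) = 13.3063

64 cis(12°) = 62.6014 + 13.3063i


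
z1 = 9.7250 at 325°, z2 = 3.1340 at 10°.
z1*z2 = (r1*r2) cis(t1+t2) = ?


r = 9.7250 * 3.1340 = 30.4781
theta = 325° + 10° = 335° = 335° (mod 360)

30.4781 cis(335°)


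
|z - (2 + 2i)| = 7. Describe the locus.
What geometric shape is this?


|z - z0| = r is a circle with center z0 and radius r.
Center = (2, 2), radius = 7

Circle with center (2, 2) and radius 7


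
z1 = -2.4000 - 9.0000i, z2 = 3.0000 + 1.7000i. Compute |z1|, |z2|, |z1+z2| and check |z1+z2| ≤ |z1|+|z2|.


|z1| = sqrt((-2.4)^2 + (-9)^2) = sqrt(86.76) = 9.3145
|z2| = sqrt(3^2 + 1.7^2) = sqrt(11.89) = 3.4482
z1+z2 = 0.6000 - 7.3000i
|z1+z2| = sqrt(53.65) = 7.3246
|z1|+|z2| = 9.3145 + 3.4482 = 12.7627

|z1+z2| = 7.3246 ≤ |z1|+|z2| = 12.7627 (verified)


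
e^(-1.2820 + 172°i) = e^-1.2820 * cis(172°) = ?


e^-1.2820 = 0.2775
cos(172°) = -0.9903
sin(172°) = 0.1392
Real = 0.2775*(-0.9903) = -0.2748
Imag = 0.2775*0.1392 = 0.0386

-0.2748 + 0.0386i


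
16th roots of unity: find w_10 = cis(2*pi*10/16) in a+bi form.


Angle = 360*10/16 = 225°
a = cos(225°) = -0.7071
b = sin(225°) = -0.7071

-0.7071 - 0.7071i


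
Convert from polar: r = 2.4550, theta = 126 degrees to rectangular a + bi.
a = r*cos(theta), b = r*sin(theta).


a = 2.4550*cos(126°) = 2.4550*(-0.5878) = -1.4430
b = 2.4550*sin(126°) = 2.4550*0.809 = 1.9861

-1.4430 + 1.9861i


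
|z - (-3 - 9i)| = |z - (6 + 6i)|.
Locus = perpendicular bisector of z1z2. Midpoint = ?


Equal distances means the locus is the perpendicular bisector of z1 and z2.
Midpoint = ((-3+6)/2, (-9+6)/2) = (1.5000, -1.5000)

Perpendicular bisector through (1.5000, -1.5000)


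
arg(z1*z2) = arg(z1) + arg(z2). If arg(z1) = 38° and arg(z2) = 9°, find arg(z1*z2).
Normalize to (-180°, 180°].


arg(z1*z2) = 38° + 9° = 47°
Normalized to (-180°, 180°]: 47°

47°


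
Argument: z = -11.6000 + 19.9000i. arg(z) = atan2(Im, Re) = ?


Re = -11.6, Im = 19.9
arg = atan2(19.9, -11.6) = 120.2385 degrees

arg(z) = 120.2385 degrees


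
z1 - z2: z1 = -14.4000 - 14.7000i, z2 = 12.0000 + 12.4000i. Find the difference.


Real: -14.4 - 12 = -26.4
Imag: -14.7 - 12.4 = -27.1

-26.4000 - 27.1000i


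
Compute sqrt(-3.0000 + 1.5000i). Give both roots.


|z| = sqrt(9+2.25) = 3.3541
sqrt((|z|+a)/2) = sqrt((3.3541+(-3))/2) = sqrt(0.1771) = 0.4208
sqrt((|z|-a)/2) = sqrt((3.3541-(-3))/2) = sqrt(3.1771) = 1.7824

±(0.4208 + 1.7824i) i.e. 0.4208 + 1.7824i and -0.4208 - 1.7824i


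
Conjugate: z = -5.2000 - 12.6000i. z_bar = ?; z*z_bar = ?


z_bar = -5.2000 + 12.6000i
z*z_bar = (-5.2)^2 + (-12.6)^2 = 27.04 + 158.76 = 185.8

z_bar = -5.2000 + 12.6000i, z*z_bar = 185.8


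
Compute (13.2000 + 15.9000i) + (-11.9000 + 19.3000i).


Real: 13.2 - 11.9 = 1.3
Imag: 15.9 + 19.3 = 35.2

1.3000 + 35.2000i


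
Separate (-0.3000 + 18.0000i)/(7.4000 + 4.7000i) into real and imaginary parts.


Multiply by conjugate: (-0.3000 + 18.0000i)(7.4000 - 4.7000i) / (7.4^2 + 4.7^2)
Numerator real = -0.3*7.4 + 18*4.7 = 82.38
Numerator imag = 18*7.4 - (-0.3)*4.7 = 134.61
Denominator = 76.85
Re(z) = 82.38/76.85 = 1.0720
Im(z) = 134.61/76.85 = 1.7516

Re(z) = 1.0720, Im(z) = 1.7516


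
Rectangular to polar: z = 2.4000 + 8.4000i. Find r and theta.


r = sqrt(5.76+70.56) = sqrt(76.32) = 8.7361
theta = atan2(8.4, 2.4) = 74.0546 degrees

r = 8.7361, theta = 74.0546 degrees


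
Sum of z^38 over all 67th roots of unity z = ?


The roots are w_k = w^k with w = e^(2*pi*i/67), and (w^k)^38 = (w^38)^k.
So S = 1 + u + u^2 + ... + u^(66) with u = w^38.
38 = 0*67 + 38, so 38 is not a multiple of 67: u = w^38 ≠ 1 (w is a primitive 67th root), while u^67 = (w^67)^38 = 1.
Geometric series: S = (1 - u^67)/(1 - u) = (1 - 1)/(1 - u) = 0

S = 0
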